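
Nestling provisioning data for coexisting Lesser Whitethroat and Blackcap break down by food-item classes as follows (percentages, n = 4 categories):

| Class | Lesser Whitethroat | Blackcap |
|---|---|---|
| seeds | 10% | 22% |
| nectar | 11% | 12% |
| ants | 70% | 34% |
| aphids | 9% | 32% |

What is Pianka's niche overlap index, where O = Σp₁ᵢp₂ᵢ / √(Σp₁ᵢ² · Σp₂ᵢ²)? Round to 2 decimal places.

Convert percentages to proportions (divide by 100).
Σ p₁ᵢp₂ᵢ = 0.0220 + 0.0132 + 0.2380 + 0.0288 = 0.3020
Σp_1ᵢ² = 0.10² + 0.11² + 0.70² + 0.09² = 0.0100 + 0.0121 + 0.4900 + 0.0081 = 0.5202
Σp_2ᵢ² = 0.22² + 0.12² + 0.34² + 0.32² = 0.0484 + 0.0144 + 0.1156 + 0.1024 = 0.2808
O = 0.3020 / √(0.5202 × 0.2808) = 0.3020 / 0.38219 = 0.7902

0.79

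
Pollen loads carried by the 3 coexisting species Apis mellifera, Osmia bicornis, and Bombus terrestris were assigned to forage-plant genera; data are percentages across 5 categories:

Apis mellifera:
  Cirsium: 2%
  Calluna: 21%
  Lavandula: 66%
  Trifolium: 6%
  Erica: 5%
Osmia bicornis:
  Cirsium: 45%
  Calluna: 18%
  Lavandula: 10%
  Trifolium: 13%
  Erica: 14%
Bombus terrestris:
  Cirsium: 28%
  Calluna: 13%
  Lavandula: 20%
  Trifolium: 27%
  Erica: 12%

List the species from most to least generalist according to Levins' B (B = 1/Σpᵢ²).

Convert percentages to proportions (divide by 100).
Σp_mellᵢ² = 0.02² + 0.21² + 0.66² + 0.06² + 0.05² = 0.0004 + 0.0441 + 0.4356 + 0.0036 + 0.0025 = 0.4862
B_mell = 1 / 0.4862 = 2.0568
Σp_bicoᵢ² = 0.45² + 0.18² + 0.10² + 0.13² + 0.14² = 0.2025 + 0.0324 + 0.0100 + 0.0169 + 0.0196 = 0.2814
B_bico = 1 / 0.2814 = 3.5537
Σp_terrᵢ² = 0.28² + 0.13² + 0.20² + 0.27² + 0.12² = 0.0784 + 0.0169 + 0.0400 + 0.0729 + 0.0144 = 0.2226
B_terr = 1 / 0.2226 = 4.4924
Ranking by B (broadest → narrowest): Bombus terrestris (4.49) > Osmia bicornis (3.55) > Apis mellifera (2.06)

Bombus terrestris > Osmia bicornis > Apis mellifera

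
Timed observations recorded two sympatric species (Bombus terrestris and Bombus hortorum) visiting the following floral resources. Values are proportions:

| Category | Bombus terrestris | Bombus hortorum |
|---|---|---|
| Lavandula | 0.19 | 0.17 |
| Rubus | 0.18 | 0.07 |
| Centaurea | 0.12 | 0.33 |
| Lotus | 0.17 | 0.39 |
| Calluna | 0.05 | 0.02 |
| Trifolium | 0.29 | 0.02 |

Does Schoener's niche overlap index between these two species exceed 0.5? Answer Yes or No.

Σ|p₁ᵢ − p₂ᵢ| = 0.02 + 0.11 + 0.21 + 0.22 + 0.03 + 0.27 = 0.86
D = 1 − ½ × 0.86 = 1 − 0.430 = 0.5700
D = 0.5700 > 0.5 → Yes.

Yes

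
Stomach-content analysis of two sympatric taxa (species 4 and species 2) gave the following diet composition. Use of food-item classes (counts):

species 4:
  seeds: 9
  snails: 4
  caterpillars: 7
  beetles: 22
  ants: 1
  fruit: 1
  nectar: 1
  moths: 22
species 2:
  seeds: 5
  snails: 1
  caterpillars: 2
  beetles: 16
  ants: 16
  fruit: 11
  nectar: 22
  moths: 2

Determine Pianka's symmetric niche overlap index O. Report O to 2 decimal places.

0.45

Proportions for species 4 (n=67): 9/67=0.1343, 4/67=0.0597, 7/67=0.1045, 22/67=0.3284, 1/67=0.0149, 1/67=0.0149, 1/67=0.0149, 22/67=0.3284
Proportions for species 2 (n=75): 5/75=0.0667, 1/75=0.0133, 2/75=0.0267, 16/75=0.2133, 16/75=0.2133, 11/75=0.1467, 22/75=0.2933, 2/75=0.0267
Σ p₁ᵢp₂ᵢ = 0.008958 + 0.000794 + 0.002790 + 0.070048 + 0.003178 + 0.002186 + 0.004370 + 0.008768 = 0.101092
Σp_1ᵢ² = 0.1343² + 0.0597² + 0.1045² + 0.3284² + 0.0149² + 0.0149² + 0.0149² + 0.3284² = 0.018036 + 0.003564 + 0.010920 + 0.107847 + 0.000222 + 0.000222 + 0.000222 + 0.107847 = 0.248880
Σp_2ᵢ² = 0.0667² + 0.0133² + 0.0267² + 0.2133² + 0.2133² + 0.1467² + 0.2933² + 0.0267² = 0.004449 + 0.000177 + 0.000713 + 0.045497 + 0.045497 + 0.021521 + 0.086025 + 0.000713 = 0.204592
O = 0.101092 / √(0.248880 × 0.204592) = 0.101092 / 0.2256521 = 0.4480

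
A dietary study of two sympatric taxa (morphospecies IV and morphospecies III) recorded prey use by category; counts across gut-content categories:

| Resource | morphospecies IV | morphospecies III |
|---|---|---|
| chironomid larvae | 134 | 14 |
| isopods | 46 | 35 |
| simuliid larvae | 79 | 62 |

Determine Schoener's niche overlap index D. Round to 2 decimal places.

Proportions for morphospecies IV (n=259): 134/259=0.5174, 46/259=0.1776, 79/259=0.3050
Proportions for morphospecies III (n=111): 14/111=0.1261, 35/111=0.3153, 62/111=0.5586
Σ|p₁ᵢ − p₂ᵢ| = 0.3913 + 0.1377 + 0.2536 = 0.7826
D = 1 − ½ × 0.7826 = 1 − 0.39130 = 0.60870

0.61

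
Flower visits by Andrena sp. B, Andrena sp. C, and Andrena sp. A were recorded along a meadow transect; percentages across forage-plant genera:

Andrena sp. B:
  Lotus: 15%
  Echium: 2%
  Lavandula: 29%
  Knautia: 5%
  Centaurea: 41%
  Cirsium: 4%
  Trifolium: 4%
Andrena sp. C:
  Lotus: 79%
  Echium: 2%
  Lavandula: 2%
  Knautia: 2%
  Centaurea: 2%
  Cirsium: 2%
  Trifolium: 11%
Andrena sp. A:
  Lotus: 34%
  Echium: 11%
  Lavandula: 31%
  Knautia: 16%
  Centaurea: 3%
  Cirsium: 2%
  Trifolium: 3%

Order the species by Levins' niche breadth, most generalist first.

Andrena sp. A > Andrena sp. B > Andrena sp. C

Convert percentages to proportions (divide by 100).
Σp_Bᵢ² = 0.15² + 0.02² + 0.29² + 0.05² + 0.41² + 0.04² + 0.04² = 0.0225 + 0.0004 + 0.0841 + 0.0025 + 0.1681 + 0.0016 + 0.0016 = 0.2808
B_B = 1 / 0.2808 = 3.5613
Σp_Cᵢ² = 0.79² + 0.02² + 0.02² + 0.02² + 0.02² + 0.02² + 0.11² = 0.6241 + 0.0004 + 0.0004 + 0.0004 + 0.0004 + 0.0004 + 0.0121 = 0.6382
B_C = 1 / 0.6382 = 1.5669
Σp_Aᵢ² = 0.34² + 0.11² + 0.31² + 0.16² + 0.03² + 0.02² + 0.03² = 0.1156 + 0.0121 + 0.0961 + 0.0256 + 0.0009 + 0.0004 + 0.0009 = 0.2516
B_A = 1 / 0.2516 = 3.9746
Ranking by B (broadest → narrowest): Andrena sp. A (3.97) > Andrena sp. B (3.56) > Andrena sp. C (1.57)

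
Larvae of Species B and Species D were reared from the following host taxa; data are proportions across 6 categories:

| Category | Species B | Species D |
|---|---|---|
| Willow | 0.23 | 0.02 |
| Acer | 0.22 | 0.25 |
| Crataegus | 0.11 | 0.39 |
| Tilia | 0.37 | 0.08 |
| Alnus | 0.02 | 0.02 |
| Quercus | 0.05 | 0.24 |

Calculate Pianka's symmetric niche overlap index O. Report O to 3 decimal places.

0.543

Σ p₁ᵢp₂ᵢ = 0.0046 + 0.0550 + 0.0429 + 0.0296 + 0.0004 + 0.0120 = 0.1445
Σp_1ᵢ² = 0.23² + 0.22² + 0.11² + 0.37² + 0.02² + 0.05² = 0.0529 + 0.0484 + 0.0121 + 0.1369 + 0.0004 + 0.0025 = 0.2532
Σp_2ᵢ² = 0.02² + 0.25² + 0.39² + 0.08² + 0.02² + 0.24² = 0.0004 + 0.0625 + 0.1521 + 0.0064 + 0.0004 + 0.0576 = 0.2794
O = 0.1445 / √(0.2532 × 0.2794) = 0.1445 / 0.265978 = 0.54328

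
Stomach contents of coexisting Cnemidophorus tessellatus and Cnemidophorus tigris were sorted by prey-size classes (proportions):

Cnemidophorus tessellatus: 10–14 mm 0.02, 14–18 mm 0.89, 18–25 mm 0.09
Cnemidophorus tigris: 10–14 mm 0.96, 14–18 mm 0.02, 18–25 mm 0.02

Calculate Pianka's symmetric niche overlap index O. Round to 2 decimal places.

Σ p₁ᵢp₂ᵢ = 0.0192 + 0.0178 + 0.0018 = 0.0388
Σp_1ᵢ² = 0.02² + 0.89² + 0.09² = 0.0004 + 0.7921 + 0.0081 = 0.8006
Σp_2ᵢ² = 0.96² + 0.02² + 0.02² = 0.9216 + 0.0004 + 0.0004 = 0.9224
O = 0.0388 / √(0.8006 × 0.9224) = 0.0388 / 0.85934 = 0.0452

0.05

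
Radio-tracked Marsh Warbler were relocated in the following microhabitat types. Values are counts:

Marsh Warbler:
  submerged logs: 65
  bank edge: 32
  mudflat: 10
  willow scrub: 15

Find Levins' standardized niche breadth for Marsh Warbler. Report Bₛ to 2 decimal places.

Proportions for Marsh Warbler (n=122): 65/122=0.5328, 32/122=0.2623, 10/122=0.0820, 15/122=0.1230
Σpᵢ² = 0.5328² + 0.2623² + 0.0820² + 0.1230² = 0.283876 + 0.068801 + 0.006724 + 0.015129 = 0.374530
B = 1 / 0.374530 = 2.6700
Bₛ = (B − 1)/(n − 1) = (2.6700 − 1)/(4 − 1) = 1.6700/3 = 0.5567

0.56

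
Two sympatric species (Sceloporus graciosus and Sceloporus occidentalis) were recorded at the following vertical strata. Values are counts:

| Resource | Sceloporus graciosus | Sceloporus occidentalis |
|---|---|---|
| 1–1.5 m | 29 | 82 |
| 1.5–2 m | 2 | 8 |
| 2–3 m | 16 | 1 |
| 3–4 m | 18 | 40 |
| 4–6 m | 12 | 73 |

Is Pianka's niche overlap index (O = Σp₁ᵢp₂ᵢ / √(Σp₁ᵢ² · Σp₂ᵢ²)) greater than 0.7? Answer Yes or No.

Yes

Proportions for Sceloporus graciosus (n=77): 29/77=0.3766, 2/77=0.0260, 16/77=0.2078, 18/77=0.2338, 12/77=0.1558
Proportions for Sceloporus occidentalis (n=204): 82/204=0.4020, 8/204=0.0392, 1/204=0.0049, 40/204=0.1961, 73/204=0.3578
Σ p₁ᵢp₂ᵢ = 0.151393 + 0.001019 + 0.001018 + 0.045848 + 0.055745 = 0.255023
Σp_1ᵢ² = 0.3766² + 0.0260² + 0.2078² + 0.2338² + 0.1558² = 0.141828 + 0.000676 + 0.043181 + 0.054662 + 0.024274 = 0.264621
Σp_2ᵢ² = 0.4020² + 0.0392² + 0.0049² + 0.1961² + 0.3578² = 0.161604 + 0.001537 + 0.000024 + 0.038455 + 0.128021 = 0.329641
O = 0.255023 / √(0.264621 × 0.329641) = 0.255023 / 0.2953471 = 0.8635
O = 0.8635 > 0.7 → Yes.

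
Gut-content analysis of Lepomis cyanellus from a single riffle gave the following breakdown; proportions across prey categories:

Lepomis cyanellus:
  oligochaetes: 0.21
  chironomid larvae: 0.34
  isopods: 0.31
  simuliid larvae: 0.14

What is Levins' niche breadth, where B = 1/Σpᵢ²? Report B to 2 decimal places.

3.63

Σpᵢ² = 0.21² + 0.34² + 0.31² + 0.14² = 0.0441 + 0.1156 + 0.0961 + 0.0196 = 0.2754
B = 1 / 0.2754 = 3.6311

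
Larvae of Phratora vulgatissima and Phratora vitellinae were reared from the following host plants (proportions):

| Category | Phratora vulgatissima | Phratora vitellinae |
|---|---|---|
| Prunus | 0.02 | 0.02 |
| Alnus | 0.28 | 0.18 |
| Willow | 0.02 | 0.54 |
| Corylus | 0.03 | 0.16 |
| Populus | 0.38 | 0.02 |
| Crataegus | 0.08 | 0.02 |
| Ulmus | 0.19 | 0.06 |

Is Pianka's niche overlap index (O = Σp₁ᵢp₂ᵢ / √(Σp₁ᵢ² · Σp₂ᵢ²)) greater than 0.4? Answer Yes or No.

No

Σ p₁ᵢp₂ᵢ = 0.0004 + 0.0504 + 0.0108 + 0.0048 + 0.0076 + 0.0016 + 0.0114 = 0.0870
Σp_1ᵢ² = 0.02² + 0.28² + 0.02² + 0.03² + 0.38² + 0.08² + 0.19² = 0.0004 + 0.0784 + 0.0004 + 0.0009 + 0.1444 + 0.0064 + 0.0361 = 0.2670
Σp_2ᵢ² = 0.02² + 0.18² + 0.54² + 0.16² + 0.02² + 0.02² + 0.06² = 0.0004 + 0.0324 + 0.2916 + 0.0256 + 0.0004 + 0.0004 + 0.0036 = 0.3544
O = 0.0870 / √(0.2670 × 0.3544) = 0.0870 / 0.30761 = 0.2828
O = 0.2828 < 0.4 → No.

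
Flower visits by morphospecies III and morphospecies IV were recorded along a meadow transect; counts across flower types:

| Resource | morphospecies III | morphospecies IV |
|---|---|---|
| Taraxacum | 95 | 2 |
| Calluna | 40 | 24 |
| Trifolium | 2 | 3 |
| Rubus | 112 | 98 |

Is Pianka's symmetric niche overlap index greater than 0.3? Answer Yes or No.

Yes

Proportions for morphospecies III (n=249): 95/249=0.3815, 40/249=0.1606, 2/249=0.0080, 112/249=0.4498
Proportions for morphospecies IV (n=127): 2/127=0.0157, 24/127=0.1890, 3/127=0.0236, 98/127=0.7717
Σ p₁ᵢp₂ᵢ = 0.005990 + 0.030353 + 0.000189 + 0.347111 = 0.383643
Σp_1ᵢ² = 0.3815² + 0.1606² + 0.0080² + 0.4498² = 0.145542 + 0.025792 + 0.000064 + 0.202320 = 0.373718
Σp_2ᵢ² = 0.0157² + 0.1890² + 0.0236² + 0.7717² = 0.000246 + 0.035721 + 0.000557 + 0.595521 = 0.632045
O = 0.383643 / √(0.373718 × 0.632045) = 0.383643 / 0.4860109 = 0.7894
O = 0.7894 > 0.3 → Yes.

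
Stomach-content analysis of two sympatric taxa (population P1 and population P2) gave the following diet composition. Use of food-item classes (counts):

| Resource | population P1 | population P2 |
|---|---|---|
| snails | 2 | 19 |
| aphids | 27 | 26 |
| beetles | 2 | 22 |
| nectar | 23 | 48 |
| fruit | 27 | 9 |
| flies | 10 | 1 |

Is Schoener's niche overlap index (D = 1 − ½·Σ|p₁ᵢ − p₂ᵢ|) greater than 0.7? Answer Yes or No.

No

Proportions for population P1 (n=91): 2/91=0.0220, 27/91=0.2967, 2/91=0.0220, 23/91=0.2527, 27/91=0.2967, 10/91=0.1099
Proportions for population P2 (n=125): 19/125=0.1520, 26/125=0.2080, 22/125=0.1760, 48/125=0.3840, 9/125=0.0720, 1/125=0.0080
Σ|p₁ᵢ − p₂ᵢ| = 0.1300 + 0.0887 + 0.1540 + 0.1313 + 0.2247 + 0.1019 = 0.8306
D = 1 − ½ × 0.8306 = 1 − 0.41530 = 0.58470
D = 0.58470 < 0.7 → No.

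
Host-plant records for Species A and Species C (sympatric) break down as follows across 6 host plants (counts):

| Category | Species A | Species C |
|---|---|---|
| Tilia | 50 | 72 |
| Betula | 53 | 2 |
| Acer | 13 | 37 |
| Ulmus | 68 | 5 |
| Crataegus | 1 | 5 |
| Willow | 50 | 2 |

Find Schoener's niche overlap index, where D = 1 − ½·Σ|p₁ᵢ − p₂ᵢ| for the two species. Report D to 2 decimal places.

Proportions for Species A (n=235): 50/235=0.2128, 53/235=0.2255, 13/235=0.0553, 68/235=0.2894, 1/235=0.0043, 50/235=0.2128
Proportions for Species C (n=123): 72/123=0.5854, 2/123=0.0163, 37/123=0.3008, 5/123=0.0407, 5/123=0.0407, 2/123=0.0163
Σ|p₁ᵢ − p₂ᵢ| = 0.3726 + 0.2092 + 0.2455 + 0.2487 + 0.0364 + 0.1965 = 1.3089
D = 1 − ½ × 1.3089 = 1 − 0.65445 = 0.34555

0.35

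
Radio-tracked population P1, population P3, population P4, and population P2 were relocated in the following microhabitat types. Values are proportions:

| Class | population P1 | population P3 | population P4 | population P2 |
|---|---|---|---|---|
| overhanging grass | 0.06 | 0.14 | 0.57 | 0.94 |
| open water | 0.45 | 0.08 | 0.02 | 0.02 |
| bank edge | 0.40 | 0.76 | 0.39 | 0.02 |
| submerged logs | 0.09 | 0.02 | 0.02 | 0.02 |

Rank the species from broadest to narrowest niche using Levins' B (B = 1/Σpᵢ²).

population P1 > population P4 > population P3 > population P2

Σp_P1ᵢ² = 0.06² + 0.45² + 0.40² + 0.09² = 0.0036 + 0.2025 + 0.1600 + 0.0081 = 0.3742
B_P1 = 1 / 0.3742 = 2.6724
Σp_P3ᵢ² = 0.14² + 0.08² + 0.76² + 0.02² = 0.0196 + 0.0064 + 0.5776 + 0.0004 = 0.6040
B_P3 = 1 / 0.6040 = 1.6556
Σp_P4ᵢ² = 0.57² + 0.02² + 0.39² + 0.02² = 0.3249 + 0.0004 + 0.1521 + 0.0004 = 0.4778
B_P4 = 1 / 0.4778 = 2.0929
Σp_P2ᵢ² = 0.94² + 0.02² + 0.02² + 0.02² = 0.8836 + 0.0004 + 0.0004 + 0.0004 = 0.8848
B_P2 = 1 / 0.8848 = 1.1302
Ranking by B (broadest → narrowest): population P1 (2.67) > population P4 (2.09) > population P3 (1.66) > population P2 (1.13)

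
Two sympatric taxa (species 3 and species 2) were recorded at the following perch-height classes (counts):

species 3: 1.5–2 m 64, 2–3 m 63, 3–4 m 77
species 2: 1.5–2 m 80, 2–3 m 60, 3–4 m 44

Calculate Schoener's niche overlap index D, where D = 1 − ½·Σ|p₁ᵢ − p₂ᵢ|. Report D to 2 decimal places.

0.86

Proportions for species 3 (n=204): 64/204=0.3137, 63/204=0.3088, 77/204=0.3775
Proportions for species 2 (n=184): 80/184=0.4348, 60/184=0.3261, 44/184=0.2391
Σ|p₁ᵢ − p₂ᵢ| = 0.1211 + 0.0173 + 0.1384 = 0.2768
D = 1 − ½ × 0.2768 = 1 − 0.13840 = 0.86160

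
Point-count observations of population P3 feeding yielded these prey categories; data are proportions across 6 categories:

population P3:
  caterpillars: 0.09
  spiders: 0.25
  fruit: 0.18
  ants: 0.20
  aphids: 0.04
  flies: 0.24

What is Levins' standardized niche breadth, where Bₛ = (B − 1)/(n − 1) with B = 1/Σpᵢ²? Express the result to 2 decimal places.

0.79

Σpᵢ² = 0.09² + 0.25² + 0.18² + 0.20² + 0.04² + 0.24² = 0.0081 + 0.0625 + 0.0324 + 0.0400 + 0.0016 + 0.0576 = 0.2022
B = 1 / 0.2022 = 4.9456
Bₛ = (B − 1)/(n − 1) = (4.9456 − 1)/(6 − 1) = 3.9456/5 = 0.7891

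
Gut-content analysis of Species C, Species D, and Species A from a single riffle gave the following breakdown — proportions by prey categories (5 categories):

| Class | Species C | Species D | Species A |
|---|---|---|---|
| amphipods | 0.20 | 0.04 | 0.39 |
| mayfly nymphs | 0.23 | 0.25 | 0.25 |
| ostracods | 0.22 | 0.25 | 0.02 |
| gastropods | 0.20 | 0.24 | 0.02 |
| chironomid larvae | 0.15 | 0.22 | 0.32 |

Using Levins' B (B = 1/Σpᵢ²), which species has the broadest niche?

Σp_Cᵢ² = 0.20² + 0.23² + 0.22² + 0.20² + 0.15² = 0.0400 + 0.0529 + 0.0484 + 0.0400 + 0.0225 = 0.2038
B_C = 1 / 0.2038 = 4.9068
Σp_Dᵢ² = 0.04² + 0.25² + 0.25² + 0.24² + 0.22² = 0.0016 + 0.0625 + 0.0625 + 0.0576 + 0.0484 = 0.2326
B_D = 1 / 0.2326 = 4.2992
Σp_Aᵢ² = 0.39² + 0.25² + 0.02² + 0.02² + 0.32² = 0.1521 + 0.0625 + 0.0004 + 0.0004 + 0.1024 = 0.3178
B_A = 1 / 0.3178 = 3.1466
Highest B → broadest niche (most generalist): Species C (B = 4.91).

Species C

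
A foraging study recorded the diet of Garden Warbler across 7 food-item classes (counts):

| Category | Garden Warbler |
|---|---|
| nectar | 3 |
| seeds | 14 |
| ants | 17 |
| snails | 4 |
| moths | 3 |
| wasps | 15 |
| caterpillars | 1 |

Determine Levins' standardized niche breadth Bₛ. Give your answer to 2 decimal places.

0.56

Proportions for Garden Warbler (n=57): 3/57=0.0526, 14/57=0.2456, 17/57=0.2982, 4/57=0.0702, 3/57=0.0526, 15/57=0.2632, 1/57=0.0175
Σpᵢ² = 0.0526² + 0.2456² + 0.2982² + 0.0702² + 0.0526² + 0.2632² + 0.0175² = 0.002767 + 0.060319 + 0.088923 + 0.004928 + 0.002767 + 0.069274 + 0.000306 = 0.229284
B = 1 / 0.229284 = 4.3614
Bₛ = (B − 1)/(n − 1) = (4.3614 − 1)/(7 − 1) = 3.3614/6 = 0.5602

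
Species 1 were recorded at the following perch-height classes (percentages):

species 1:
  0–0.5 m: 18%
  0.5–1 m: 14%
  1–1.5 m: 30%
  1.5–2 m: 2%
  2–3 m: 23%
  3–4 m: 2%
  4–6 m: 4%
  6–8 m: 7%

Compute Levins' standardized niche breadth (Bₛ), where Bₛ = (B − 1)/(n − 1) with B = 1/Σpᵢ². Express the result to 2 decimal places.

Convert percentages to proportions (divide by 100).
Σpᵢ² = 0.18² + 0.14² + 0.30² + 0.02² + 0.23² + 0.02² + 0.04² + 0.07² = 0.0324 + 0.0196 + 0.0900 + 0.0004 + 0.0529 + 0.0004 + 0.0016 + 0.0049 = 0.2022
B = 1 / 0.2022 = 4.9456
Bₛ = (B − 1)/(n − 1) = (4.9456 − 1)/(8 − 1) = 3.9456/7 = 0.5637

0.56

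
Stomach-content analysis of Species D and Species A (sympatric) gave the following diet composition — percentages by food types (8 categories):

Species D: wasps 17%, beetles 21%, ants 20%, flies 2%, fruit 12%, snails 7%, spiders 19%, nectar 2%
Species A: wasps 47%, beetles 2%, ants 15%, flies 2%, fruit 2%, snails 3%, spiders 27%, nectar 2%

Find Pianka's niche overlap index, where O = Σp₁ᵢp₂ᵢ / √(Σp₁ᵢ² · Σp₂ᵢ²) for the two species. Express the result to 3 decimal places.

Convert percentages to proportions (divide by 100).
Σ p₁ᵢp₂ᵢ = 0.0799 + 0.0042 + 0.0300 + 0.0004 + 0.0024 + 0.0021 + 0.0513 + 0.0004 = 0.1707
Σp_1ᵢ² = 0.17² + 0.21² + 0.20² + 0.02² + 0.12² + 0.07² + 0.19² + 0.02² = 0.0289 + 0.0441 + 0.0400 + 0.0004 + 0.0144 + 0.0049 + 0.0361 + 0.0004 = 0.1692
Σp_2ᵢ² = 0.47² + 0.02² + 0.15² + 0.02² + 0.02² + 0.03² + 0.27² + 0.02² = 0.2209 + 0.0004 + 0.0225 + 0.0004 + 0.0004 + 0.0009 + 0.0729 + 0.0004 = 0.3188
O = 0.1707 / √(0.1692 × 0.3188) = 0.1707 / 0.232252 = 0.73498

0.735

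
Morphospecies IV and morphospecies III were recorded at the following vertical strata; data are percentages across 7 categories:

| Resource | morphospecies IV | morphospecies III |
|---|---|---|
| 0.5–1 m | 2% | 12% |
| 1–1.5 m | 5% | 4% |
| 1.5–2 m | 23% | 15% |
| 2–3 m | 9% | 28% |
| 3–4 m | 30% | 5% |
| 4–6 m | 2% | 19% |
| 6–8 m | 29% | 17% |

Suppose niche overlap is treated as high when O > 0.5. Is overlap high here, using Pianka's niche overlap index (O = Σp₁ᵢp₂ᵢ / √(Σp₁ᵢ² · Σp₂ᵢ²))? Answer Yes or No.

Convert percentages to proportions (divide by 100).
Σ p₁ᵢp₂ᵢ = 0.0024 + 0.0020 + 0.0345 + 0.0252 + 0.0150 + 0.0038 + 0.0493 = 0.1322
Σp_1ᵢ² = 0.02² + 0.05² + 0.23² + 0.09² + 0.30² + 0.02² + 0.29² = 0.0004 + 0.0025 + 0.0529 + 0.0081 + 0.0900 + 0.0004 + 0.0841 = 0.2384
Σp_2ᵢ² = 0.12² + 0.04² + 0.15² + 0.28² + 0.05² + 0.19² + 0.17² = 0.0144 + 0.0016 + 0.0225 + 0.0784 + 0.0025 + 0.0361 + 0.0289 = 0.1844
O = 0.1322 / √(0.2384 × 0.1844) = 0.1322 / 0.20967 = 0.6305
O = 0.6305 > 0.5 → Yes.

Yes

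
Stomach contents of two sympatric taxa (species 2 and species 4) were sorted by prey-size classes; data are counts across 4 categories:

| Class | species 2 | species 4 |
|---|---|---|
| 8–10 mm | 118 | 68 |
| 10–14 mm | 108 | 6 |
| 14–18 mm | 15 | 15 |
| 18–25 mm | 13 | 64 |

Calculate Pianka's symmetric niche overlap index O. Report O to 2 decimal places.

0.64

Proportions for species 2 (n=254): 118/254=0.4646, 108/254=0.4252, 15/254=0.0591, 13/254=0.0512
Proportions for species 4 (n=153): 68/153=0.4444, 6/153=0.0392, 15/153=0.0980, 64/153=0.4183
Σ p₁ᵢp₂ᵢ = 0.206468 + 0.016668 + 0.005792 + 0.021417 = 0.250345
Σp_1ᵢ² = 0.4646² + 0.4252² + 0.0591² + 0.0512² = 0.215853 + 0.180795 + 0.003493 + 0.002621 = 0.402762
Σp_2ᵢ² = 0.4444² + 0.0392² + 0.0980² + 0.4183² = 0.197491 + 0.001537 + 0.009604 + 0.174975 = 0.383607
O = 0.250345 / √(0.402762 × 0.383607) = 0.250345 / 0.3930678 = 0.6369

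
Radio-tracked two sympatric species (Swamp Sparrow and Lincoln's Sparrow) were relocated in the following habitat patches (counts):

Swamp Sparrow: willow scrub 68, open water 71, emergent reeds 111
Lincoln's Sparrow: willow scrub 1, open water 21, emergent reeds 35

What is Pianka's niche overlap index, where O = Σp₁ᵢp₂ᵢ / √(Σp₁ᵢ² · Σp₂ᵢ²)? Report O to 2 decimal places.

0.90

Proportions for Swamp Sparrow (n=250): 68/250=0.2720, 71/250=0.2840, 111/250=0.4440
Proportions for Lincoln's Sparrow (n=57): 1/57=0.0175, 21/57=0.3684, 35/57=0.6140
Σ p₁ᵢp₂ᵢ = 0.004760 + 0.104626 + 0.272616 = 0.382002
Σp_1ᵢ² = 0.2720² + 0.2840² + 0.4440² = 0.073984 + 0.080656 + 0.197136 = 0.351776
Σp_2ᵢ² = 0.0175² + 0.3684² + 0.6140² = 0.000306 + 0.135719 + 0.376996 = 0.513021
O = 0.382002 / √(0.351776 × 0.513021) = 0.382002 / 0.4248158 = 0.8992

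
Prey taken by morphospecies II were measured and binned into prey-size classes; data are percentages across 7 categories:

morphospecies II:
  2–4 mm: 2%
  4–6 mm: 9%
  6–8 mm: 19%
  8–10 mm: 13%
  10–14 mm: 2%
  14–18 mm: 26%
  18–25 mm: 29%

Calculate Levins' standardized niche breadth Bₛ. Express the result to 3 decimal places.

Convert percentages to proportions (divide by 100).
Σpᵢ² = 0.02² + 0.09² + 0.19² + 0.13² + 0.02² + 0.26² + 0.29² = 0.0004 + 0.0081 + 0.0361 + 0.0169 + 0.0004 + 0.0676 + 0.0841 = 0.2136
B = 1 / 0.2136 = 4.68165
Bₛ = (B − 1)/(n − 1) = (4.68165 − 1)/(7 − 1) = 3.68165/6 = 0.61361

0.614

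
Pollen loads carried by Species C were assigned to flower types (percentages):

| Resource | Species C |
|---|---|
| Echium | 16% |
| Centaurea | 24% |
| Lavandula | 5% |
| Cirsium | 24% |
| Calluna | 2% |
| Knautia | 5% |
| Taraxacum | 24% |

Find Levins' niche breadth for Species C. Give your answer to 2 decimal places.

Convert percentages to proportions (divide by 100).
Σpᵢ² = 0.16² + 0.24² + 0.05² + 0.24² + 0.02² + 0.05² + 0.24² = 0.0256 + 0.0576 + 0.0025 + 0.0576 + 0.0004 + 0.0025 + 0.0576 = 0.2038
B = 1 / 0.2038 = 4.9068

4.91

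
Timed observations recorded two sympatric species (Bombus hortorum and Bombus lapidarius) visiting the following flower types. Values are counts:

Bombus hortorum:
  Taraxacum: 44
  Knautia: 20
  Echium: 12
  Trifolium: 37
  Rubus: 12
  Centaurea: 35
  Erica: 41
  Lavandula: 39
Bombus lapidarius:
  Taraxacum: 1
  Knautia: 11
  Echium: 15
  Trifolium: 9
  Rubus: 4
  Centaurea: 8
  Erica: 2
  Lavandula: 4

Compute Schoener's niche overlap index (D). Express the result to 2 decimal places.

0.61

Proportions for Bombus hortorum (n=240): 44/240=0.1833, 20/240=0.0833, 12/240=0.0500, 37/240=0.1542, 12/240=0.0500, 35/240=0.1458, 41/240=0.1708, 39/240=0.1625
Proportions for Bombus lapidarius (n=54): 1/54=0.0185, 11/54=0.2037, 15/54=0.2778, 9/54=0.1667, 4/54=0.0741, 8/54=0.1481, 2/54=0.0370, 4/54=0.0741
Σ|p₁ᵢ − p₂ᵢ| = 0.1648 + 0.1204 + 0.2278 + 0.0125 + 0.0241 + 0.0023 + 0.1338 + 0.0884 = 0.7741
D = 1 − ½ × 0.7741 = 1 − 0.38705 = 0.61295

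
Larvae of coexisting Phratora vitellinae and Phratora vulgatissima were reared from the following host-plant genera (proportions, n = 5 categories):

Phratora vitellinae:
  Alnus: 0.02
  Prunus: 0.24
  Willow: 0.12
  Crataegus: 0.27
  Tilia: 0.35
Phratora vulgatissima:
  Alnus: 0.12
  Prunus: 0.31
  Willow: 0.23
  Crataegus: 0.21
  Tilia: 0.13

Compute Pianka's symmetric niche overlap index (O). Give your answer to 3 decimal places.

Σ p₁ᵢp₂ᵢ = 0.0024 + 0.0744 + 0.0276 + 0.0567 + 0.0455 = 0.2066
Σp_1ᵢ² = 0.02² + 0.24² + 0.12² + 0.27² + 0.35² = 0.0004 + 0.0576 + 0.0144 + 0.0729 + 0.1225 = 0.2678
Σp_2ᵢ² = 0.12² + 0.31² + 0.23² + 0.21² + 0.13² = 0.0144 + 0.0961 + 0.0529 + 0.0441 + 0.0169 = 0.2244
O = 0.2066 / √(0.2678 × 0.2244) = 0.2066 / 0.245141 = 0.84278

0.843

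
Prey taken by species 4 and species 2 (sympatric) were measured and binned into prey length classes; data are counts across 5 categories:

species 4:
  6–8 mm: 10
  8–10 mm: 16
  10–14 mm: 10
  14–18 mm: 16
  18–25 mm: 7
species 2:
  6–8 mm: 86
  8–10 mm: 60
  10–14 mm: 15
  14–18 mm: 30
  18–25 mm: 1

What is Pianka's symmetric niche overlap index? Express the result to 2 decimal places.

Proportions for species 4 (n=59): 10/59=0.1695, 16/59=0.2712, 10/59=0.1695, 16/59=0.2712, 7/59=0.1186
Proportions for species 2 (n=192): 86/192=0.4479, 60/192=0.3125, 15/192=0.0781, 30/192=0.1563, 1/192=0.0052
Σ p₁ᵢp₂ᵢ = 0.075919 + 0.084750 + 0.013238 + 0.042389 + 0.000617 = 0.216913
Σp_1ᵢ² = 0.1695² + 0.2712² + 0.1695² + 0.2712² + 0.1186² = 0.028730 + 0.073549 + 0.028730 + 0.073549 + 0.014066 = 0.218624
Σp_2ᵢ² = 0.4479² + 0.3125² + 0.0781² + 0.1563² + 0.0052² = 0.200614 + 0.097656 + 0.006100 + 0.024430 + 0.000027 = 0.328827
O = 0.216913 / √(0.218624 × 0.328827) = 0.216913 / 0.2681221 = 0.8090

0.81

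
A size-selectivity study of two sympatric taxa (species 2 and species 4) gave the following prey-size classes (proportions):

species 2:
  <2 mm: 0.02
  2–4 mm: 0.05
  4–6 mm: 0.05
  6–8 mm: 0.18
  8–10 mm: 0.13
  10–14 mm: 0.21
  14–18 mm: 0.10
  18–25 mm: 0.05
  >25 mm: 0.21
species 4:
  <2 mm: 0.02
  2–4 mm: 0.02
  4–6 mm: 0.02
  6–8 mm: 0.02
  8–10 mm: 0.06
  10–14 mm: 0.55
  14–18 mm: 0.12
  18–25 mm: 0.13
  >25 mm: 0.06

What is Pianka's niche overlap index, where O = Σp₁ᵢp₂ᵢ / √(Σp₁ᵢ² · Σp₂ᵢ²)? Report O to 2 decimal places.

Σ p₁ᵢp₂ᵢ = 0.0004 + 0.0010 + 0.0010 + 0.0036 + 0.0078 + 0.1155 + 0.0120 + 0.0065 + 0.0126 = 0.1604
Σp_1ᵢ² = 0.02² + 0.05² + 0.05² + 0.18² + 0.13² + 0.21² + 0.10² + 0.05² + 0.21² = 0.0004 + 0.0025 + 0.0025 + 0.0324 + 0.0169 + 0.0441 + 0.0100 + 0.0025 + 0.0441 = 0.1554
Σp_2ᵢ² = 0.02² + 0.02² + 0.02² + 0.02² + 0.06² + 0.55² + 0.12² + 0.13² + 0.06² = 0.0004 + 0.0004 + 0.0004 + 0.0004 + 0.0036 + 0.3025 + 0.0144 + 0.0169 + 0.0036 = 0.3426
O = 0.1604 / √(0.1554 × 0.3426) = 0.1604 / 0.23074 = 0.6952

0.70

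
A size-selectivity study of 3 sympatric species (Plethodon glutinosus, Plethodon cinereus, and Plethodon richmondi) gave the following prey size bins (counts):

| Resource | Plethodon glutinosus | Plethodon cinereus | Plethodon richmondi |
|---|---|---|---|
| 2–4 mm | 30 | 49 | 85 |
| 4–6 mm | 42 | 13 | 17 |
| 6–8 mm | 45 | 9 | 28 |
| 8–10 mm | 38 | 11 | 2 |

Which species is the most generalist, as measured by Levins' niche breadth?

Plethodon glutinosus

Proportions for Plethodon glutinosus (n=155): 30/155=0.1935, 42/155=0.2710, 45/155=0.2903, 38/155=0.2452
Proportions for Plethodon cinereus (n=82): 49/82=0.5976, 13/82=0.1585, 9/82=0.1098, 11/82=0.1341
Proportions for Plethodon richmondi (n=132): 85/132=0.6439, 17/132=0.1288, 28/132=0.2121, 2/132=0.0152
Σp_glutᵢ² = 0.1935² + 0.2710² + 0.2903² + 0.2452² = 0.037442 + 0.073441 + 0.084274 + 0.060123 = 0.255280
B_glut = 1 / 0.255280 = 3.9173
Σp_cineᵢ² = 0.5976² + 0.1585² + 0.1098² + 0.1341² = 0.357126 + 0.025122 + 0.012056 + 0.017983 = 0.412287
B_cine = 1 / 0.412287 = 2.4255
Σp_richᵢ² = 0.6439² + 0.1288² + 0.2121² + 0.0152² = 0.414607 + 0.016589 + 0.044986 + 0.000231 = 0.476413
B_rich = 1 / 0.476413 = 2.0990
Highest B → broadest niche (most generalist): Plethodon glutinosus (B = 3.92).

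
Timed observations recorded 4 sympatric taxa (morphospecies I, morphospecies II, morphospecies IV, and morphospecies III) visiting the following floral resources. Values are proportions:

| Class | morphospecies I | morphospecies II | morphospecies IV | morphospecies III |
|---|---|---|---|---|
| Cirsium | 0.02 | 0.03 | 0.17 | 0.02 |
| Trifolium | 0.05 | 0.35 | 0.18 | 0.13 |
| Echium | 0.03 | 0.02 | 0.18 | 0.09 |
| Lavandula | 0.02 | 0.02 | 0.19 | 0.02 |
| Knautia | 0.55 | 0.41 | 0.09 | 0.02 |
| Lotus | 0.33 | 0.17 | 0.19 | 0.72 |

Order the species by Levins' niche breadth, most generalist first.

morphospecies IV > morphospecies II > morphospecies I > morphospecies III

Σp_Iᵢ² = 0.02² + 0.05² + 0.03² + 0.02² + 0.55² + 0.33² = 0.0004 + 0.0025 + 0.0009 + 0.0004 + 0.3025 + 0.1089 = 0.4156
B_I = 1 / 0.4156 = 2.4062
Σp_IIᵢ² = 0.03² + 0.35² + 0.02² + 0.02² + 0.41² + 0.17² = 0.0009 + 0.1225 + 0.0004 + 0.0004 + 0.1681 + 0.0289 = 0.3212
B_II = 1 / 0.3212 = 3.1133
Σp_IVᵢ² = 0.17² + 0.18² + 0.18² + 0.19² + 0.09² + 0.19² = 0.0289 + 0.0324 + 0.0324 + 0.0361 + 0.0081 + 0.0361 = 0.1740
B_IV = 1 / 0.1740 = 5.7471
Σp_IIIᵢ² = 0.02² + 0.13² + 0.09² + 0.02² + 0.02² + 0.72² = 0.0004 + 0.0169 + 0.0081 + 0.0004 + 0.0004 + 0.5184 = 0.5446
B_III = 1 / 0.5446 = 1.8362
Ranking by B (broadest → narrowest): morphospecies IV (5.75) > morphospecies II (3.11) > morphospecies I (2.41) > morphospecies III (1.84)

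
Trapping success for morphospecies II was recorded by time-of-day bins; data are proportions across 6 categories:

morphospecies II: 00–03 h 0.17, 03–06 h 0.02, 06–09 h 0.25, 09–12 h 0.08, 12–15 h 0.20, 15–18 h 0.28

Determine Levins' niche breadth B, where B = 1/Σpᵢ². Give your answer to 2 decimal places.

Σpᵢ² = 0.17² + 0.02² + 0.25² + 0.08² + 0.20² + 0.28² = 0.0289 + 0.0004 + 0.0625 + 0.0064 + 0.0400 + 0.0784 = 0.2166
B = 1 / 0.2166 = 4.6168

4.62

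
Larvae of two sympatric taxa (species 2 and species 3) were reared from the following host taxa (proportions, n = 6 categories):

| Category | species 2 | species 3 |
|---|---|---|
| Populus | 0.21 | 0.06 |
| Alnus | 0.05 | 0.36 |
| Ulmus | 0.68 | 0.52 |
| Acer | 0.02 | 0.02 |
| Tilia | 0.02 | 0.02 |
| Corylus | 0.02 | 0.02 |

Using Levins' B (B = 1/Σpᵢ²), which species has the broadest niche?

species 3

Σp_2ᵢ² = 0.21² + 0.05² + 0.68² + 0.02² + 0.02² + 0.02² = 0.0441 + 0.0025 + 0.4624 + 0.0004 + 0.0004 + 0.0004 = 0.5102
B_2 = 1 / 0.5102 = 1.9600
Σp_3ᵢ² = 0.06² + 0.36² + 0.52² + 0.02² + 0.02² + 0.02² = 0.0036 + 0.1296 + 0.2704 + 0.0004 + 0.0004 + 0.0004 = 0.4048
B_3 = 1 / 0.4048 = 2.4704
Highest B → broadest niche (most generalist): species 3 (B = 2.47).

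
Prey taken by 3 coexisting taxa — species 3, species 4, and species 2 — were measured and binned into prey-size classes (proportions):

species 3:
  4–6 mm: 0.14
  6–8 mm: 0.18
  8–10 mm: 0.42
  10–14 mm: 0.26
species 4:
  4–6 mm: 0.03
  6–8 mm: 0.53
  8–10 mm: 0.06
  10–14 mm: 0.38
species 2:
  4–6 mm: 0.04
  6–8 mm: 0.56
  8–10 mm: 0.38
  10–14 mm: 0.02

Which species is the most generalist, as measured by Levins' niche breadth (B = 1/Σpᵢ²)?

Σp_3ᵢ² = 0.14² + 0.18² + 0.42² + 0.26² = 0.0196 + 0.0324 + 0.1764 + 0.0676 = 0.2960
B_3 = 1 / 0.2960 = 3.3784
Σp_4ᵢ² = 0.03² + 0.53² + 0.06² + 0.38² = 0.0009 + 0.2809 + 0.0036 + 0.1444 = 0.4298
B_4 = 1 / 0.4298 = 2.3267
Σp_2ᵢ² = 0.04² + 0.56² + 0.38² + 0.02² = 0.0016 + 0.3136 + 0.1444 + 0.0004 = 0.4600
B_2 = 1 / 0.4600 = 2.1739
Highest B → broadest niche (most generalist): species 3 (B = 3.38).

species 3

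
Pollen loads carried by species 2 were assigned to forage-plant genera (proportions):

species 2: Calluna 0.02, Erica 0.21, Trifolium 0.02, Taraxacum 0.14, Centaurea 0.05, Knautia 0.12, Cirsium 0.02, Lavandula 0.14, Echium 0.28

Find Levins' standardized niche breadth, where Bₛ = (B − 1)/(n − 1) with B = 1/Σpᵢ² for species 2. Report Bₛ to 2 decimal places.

Σpᵢ² = 0.02² + 0.21² + 0.02² + 0.14² + 0.05² + 0.12² + 0.02² + 0.14² + 0.28² = 0.0004 + 0.0441 + 0.0004 + 0.0196 + 0.0025 + 0.0144 + 0.0004 + 0.0196 + 0.0784 = 0.1798
B = 1 / 0.1798 = 5.5617
Bₛ = (B − 1)/(n − 1) = (5.5617 − 1)/(9 − 1) = 4.5617/8 = 0.5702

0.57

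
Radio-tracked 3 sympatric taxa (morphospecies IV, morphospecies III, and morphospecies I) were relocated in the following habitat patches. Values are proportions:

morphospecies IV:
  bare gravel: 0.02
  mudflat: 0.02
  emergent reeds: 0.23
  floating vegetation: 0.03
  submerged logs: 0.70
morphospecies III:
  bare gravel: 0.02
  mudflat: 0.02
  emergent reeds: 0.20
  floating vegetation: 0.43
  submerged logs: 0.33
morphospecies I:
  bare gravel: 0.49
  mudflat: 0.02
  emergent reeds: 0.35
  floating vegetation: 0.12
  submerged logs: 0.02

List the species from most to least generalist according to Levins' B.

Σp_IVᵢ² = 0.02² + 0.02² + 0.23² + 0.03² + 0.70² = 0.0004 + 0.0004 + 0.0529 + 0.0009 + 0.4900 = 0.5446
B_IV = 1 / 0.5446 = 1.8362
Σp_IIIᵢ² = 0.02² + 0.02² + 0.20² + 0.43² + 0.33² = 0.0004 + 0.0004 + 0.0400 + 0.1849 + 0.1089 = 0.3346
B_III = 1 / 0.3346 = 2.9886
Σp_Iᵢ² = 0.49² + 0.02² + 0.35² + 0.12² + 0.02² = 0.2401 + 0.0004 + 0.1225 + 0.0144 + 0.0004 = 0.3778
B_I = 1 / 0.3778 = 2.6469
Ranking by B (broadest → narrowest): morphospecies III (2.99) > morphospecies I (2.65) > morphospecies IV (1.84)

morphospecies III > morphospecies I > morphospecies IV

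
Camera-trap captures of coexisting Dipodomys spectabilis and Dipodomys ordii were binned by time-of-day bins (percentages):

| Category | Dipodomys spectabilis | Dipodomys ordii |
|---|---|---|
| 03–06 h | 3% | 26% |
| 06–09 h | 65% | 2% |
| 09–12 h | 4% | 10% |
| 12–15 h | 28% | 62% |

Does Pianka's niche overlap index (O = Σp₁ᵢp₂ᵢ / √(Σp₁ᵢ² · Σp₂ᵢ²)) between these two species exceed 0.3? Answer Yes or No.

Convert percentages to proportions (divide by 100).
Σ p₁ᵢp₂ᵢ = 0.0078 + 0.0130 + 0.0040 + 0.1736 = 0.1984
Σp_1ᵢ² = 0.03² + 0.65² + 0.04² + 0.28² = 0.0009 + 0.4225 + 0.0016 + 0.0784 = 0.5034
Σp_2ᵢ² = 0.26² + 0.02² + 0.10² + 0.62² = 0.0676 + 0.0004 + 0.0100 + 0.3844 = 0.4624
O = 0.1984 / √(0.5034 × 0.4624) = 0.1984 / 0.48246 = 0.4112
O = 0.4112 > 0.3 → Yes.

Yes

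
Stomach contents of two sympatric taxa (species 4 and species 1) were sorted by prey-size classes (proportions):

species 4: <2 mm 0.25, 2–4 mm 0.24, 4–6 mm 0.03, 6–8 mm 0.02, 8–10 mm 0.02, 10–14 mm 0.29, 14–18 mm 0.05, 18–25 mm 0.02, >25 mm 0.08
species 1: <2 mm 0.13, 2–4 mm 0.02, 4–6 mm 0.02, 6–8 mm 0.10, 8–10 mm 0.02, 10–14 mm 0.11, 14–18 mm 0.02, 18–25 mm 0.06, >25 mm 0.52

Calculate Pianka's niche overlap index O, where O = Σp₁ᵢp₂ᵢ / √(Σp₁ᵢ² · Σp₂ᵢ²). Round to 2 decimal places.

0.45

Σ p₁ᵢp₂ᵢ = 0.0325 + 0.0048 + 0.0006 + 0.0020 + 0.0004 + 0.0319 + 0.0010 + 0.0012 + 0.0416 = 0.1160
Σp_1ᵢ² = 0.25² + 0.24² + 0.03² + 0.02² + 0.02² + 0.29² + 0.05² + 0.02² + 0.08² = 0.0625 + 0.0576 + 0.0009 + 0.0004 + 0.0004 + 0.0841 + 0.0025 + 0.0004 + 0.0064 = 0.2152
Σp_2ᵢ² = 0.13² + 0.02² + 0.02² + 0.10² + 0.02² + 0.11² + 0.02² + 0.06² + 0.52² = 0.0169 + 0.0004 + 0.0004 + 0.0100 + 0.0004 + 0.0121 + 0.0004 + 0.0036 + 0.2704 = 0.3146
O = 0.1160 / √(0.2152 × 0.3146) = 0.1160 / 0.26020 = 0.4458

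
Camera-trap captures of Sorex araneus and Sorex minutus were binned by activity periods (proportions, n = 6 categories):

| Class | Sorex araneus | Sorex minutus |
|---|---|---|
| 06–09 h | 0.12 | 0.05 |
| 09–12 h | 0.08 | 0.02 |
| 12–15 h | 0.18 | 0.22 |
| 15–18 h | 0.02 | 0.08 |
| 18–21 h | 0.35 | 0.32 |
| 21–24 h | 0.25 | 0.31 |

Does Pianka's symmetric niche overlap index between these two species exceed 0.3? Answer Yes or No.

Σ p₁ᵢp₂ᵢ = 0.0060 + 0.0016 + 0.0396 + 0.0016 + 0.1120 + 0.0775 = 0.2383
Σp_1ᵢ² = 0.12² + 0.08² + 0.18² + 0.02² + 0.35² + 0.25² = 0.0144 + 0.0064 + 0.0324 + 0.0004 + 0.1225 + 0.0625 = 0.2386
Σp_2ᵢ² = 0.05² + 0.02² + 0.22² + 0.08² + 0.32² + 0.31² = 0.0025 + 0.0004 + 0.0484 + 0.0064 + 0.1024 + 0.0961 = 0.2562
O = 0.2383 / √(0.2386 × 0.2562) = 0.2383 / 0.24724 = 0.9638
O = 0.9638 > 0.3 → Yes.

Yes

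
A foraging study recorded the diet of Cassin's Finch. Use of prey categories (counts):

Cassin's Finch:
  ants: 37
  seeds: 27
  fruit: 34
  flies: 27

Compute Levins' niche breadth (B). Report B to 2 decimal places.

Proportions for Cassin's Finch (n=125): 37/125=0.2960, 27/125=0.2160, 34/125=0.2720, 27/125=0.2160
Σpᵢ² = 0.2960² + 0.2160² + 0.2720² + 0.2160² = 0.087616 + 0.046656 + 0.073984 + 0.046656 = 0.254912
B = 1 / 0.254912 = 3.9229

3.92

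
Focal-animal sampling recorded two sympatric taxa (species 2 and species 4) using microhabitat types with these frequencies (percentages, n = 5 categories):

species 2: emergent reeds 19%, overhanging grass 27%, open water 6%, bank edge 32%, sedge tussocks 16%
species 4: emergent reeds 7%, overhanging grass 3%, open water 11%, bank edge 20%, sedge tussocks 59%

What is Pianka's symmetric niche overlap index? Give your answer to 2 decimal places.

Convert percentages to proportions (divide by 100).
Σ p₁ᵢp₂ᵢ = 0.0133 + 0.0081 + 0.0066 + 0.0640 + 0.0944 = 0.1864
Σp_1ᵢ² = 0.19² + 0.27² + 0.06² + 0.32² + 0.16² = 0.0361 + 0.0729 + 0.0036 + 0.1024 + 0.0256 = 0.2406
Σp_2ᵢ² = 0.07² + 0.03² + 0.11² + 0.20² + 0.59² = 0.0049 + 0.0009 + 0.0121 + 0.0400 + 0.3481 = 0.4060
O = 0.1864 / √(0.2406 × 0.4060) = 0.1864 / 0.31254 = 0.5964

0.60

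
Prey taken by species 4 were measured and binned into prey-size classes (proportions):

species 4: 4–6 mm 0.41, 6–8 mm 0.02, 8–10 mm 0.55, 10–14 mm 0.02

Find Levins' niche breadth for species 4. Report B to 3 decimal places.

Σpᵢ² = 0.41² + 0.02² + 0.55² + 0.02² = 0.1681 + 0.0004 + 0.3025 + 0.0004 = 0.4714
B = 1 / 0.4714 = 2.12134

2.121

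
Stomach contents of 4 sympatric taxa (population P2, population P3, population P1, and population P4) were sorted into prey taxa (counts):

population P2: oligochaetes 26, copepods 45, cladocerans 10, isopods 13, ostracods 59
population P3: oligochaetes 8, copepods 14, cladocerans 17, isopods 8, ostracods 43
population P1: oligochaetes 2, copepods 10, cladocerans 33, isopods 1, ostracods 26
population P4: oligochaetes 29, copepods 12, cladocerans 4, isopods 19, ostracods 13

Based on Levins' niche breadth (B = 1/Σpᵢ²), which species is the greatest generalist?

Proportions for population P2 (n=153): 26/153=0.1699, 45/153=0.2941, 10/153=0.0654, 13/153=0.0850, 59/153=0.3856
Proportions for population P3 (n=90): 8/90=0.0889, 14/90=0.1556, 17/90=0.1889, 8/90=0.0889, 43/90=0.4778
Proportions for population P1 (n=72): 2/72=0.0278, 10/72=0.1389, 33/72=0.4583, 1/72=0.0139, 26/72=0.3611
Proportions for population P4 (n=77): 29/77=0.3766, 12/77=0.1558, 4/77=0.0519, 19/77=0.2468, 13/77=0.1688
Σp_P2ᵢ² = 0.1699² + 0.2941² + 0.0654² + 0.0850² + 0.3856² = 0.028866 + 0.086495 + 0.004277 + 0.007225 + 0.148687 = 0.275550
B_P2 = 1 / 0.275550 = 3.6291
Σp_P3ᵢ² = 0.0889² + 0.1556² + 0.1889² + 0.0889² + 0.4778² = 0.007903 + 0.024211 + 0.035683 + 0.007903 + 0.228293 = 0.303993
B_P3 = 1 / 0.303993 = 3.2895
Σp_P1ᵢ² = 0.0278² + 0.1389² + 0.4583² + 0.0139² + 0.3611² = 0.000773 + 0.019293 + 0.210039 + 0.000193 + 0.130393 = 0.360691
B_P1 = 1 / 0.360691 = 2.7725
Σp_P4ᵢ² = 0.3766² + 0.1558² + 0.0519² + 0.2468² + 0.1688² = 0.141828 + 0.024274 + 0.002694 + 0.060910 + 0.028493 = 0.258199
B_P4 = 1 / 0.258199 = 3.8730
Highest B → broadest niche (most generalist): population P4 (B = 3.87).

population P4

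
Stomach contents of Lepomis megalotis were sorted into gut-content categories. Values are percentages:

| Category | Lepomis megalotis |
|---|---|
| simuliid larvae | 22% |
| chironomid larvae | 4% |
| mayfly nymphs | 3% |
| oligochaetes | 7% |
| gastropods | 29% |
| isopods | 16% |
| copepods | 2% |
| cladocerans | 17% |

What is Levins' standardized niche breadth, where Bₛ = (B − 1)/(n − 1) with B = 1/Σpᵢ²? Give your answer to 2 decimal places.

Convert percentages to proportions (divide by 100).
Σpᵢ² = 0.22² + 0.04² + 0.03² + 0.07² + 0.29² + 0.16² + 0.02² + 0.17² = 0.0484 + 0.0016 + 0.0009 + 0.0049 + 0.0841 + 0.0256 + 0.0004 + 0.0289 = 0.1948
B = 1 / 0.1948 = 5.1335
Bₛ = (B − 1)/(n − 1) = (5.1335 − 1)/(8 − 1) = 4.1335/7 = 0.5905

0.59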